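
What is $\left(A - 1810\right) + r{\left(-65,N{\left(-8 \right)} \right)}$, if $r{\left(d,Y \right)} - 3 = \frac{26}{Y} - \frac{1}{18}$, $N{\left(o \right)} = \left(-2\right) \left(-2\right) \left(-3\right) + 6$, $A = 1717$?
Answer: $- \frac{1699}{18} \approx -94.389$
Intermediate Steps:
$N{\left(o \right)} = -6$ ($N{\left(o \right)} = 4 \left(-3\right) + 6 = -12 + 6 = -6$)
$r{\left(d,Y \right)} = \frac{53}{18} + \frac{26}{Y}$ ($r{\left(d,Y \right)} = 3 + \left(\frac{26}{Y} - \frac{1}{18}\right) = 3 - \left(\frac{1}{18} - \frac{26}{Y}\right) = \frac{53}{18} + \frac{26}{Y}$)
$\left(A - 1810\right) + r{\left(-65,N{\left(-8 \right)} \right)} = \left(1717 - 1810\right) + \left(\frac{53}{18} + \frac{26}{-6}\right) = \left(1717 - 1810\right) + \left(\frac{53}{18} + 26 \left(- \frac{1}{6}\right)\right) = -93 + \left(\frac{53}{18} - \frac{13}{3}\right) = -93 - \frac{25}{18} = - \frac{1699}{18}$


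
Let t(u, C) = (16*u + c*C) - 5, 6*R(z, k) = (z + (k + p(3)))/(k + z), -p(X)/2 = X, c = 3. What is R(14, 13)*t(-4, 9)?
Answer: -49/9 ≈ -5.4444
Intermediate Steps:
p(X) = -2*X
R(z, k) = (-6 + k + z)/(6*(k + z)) (R(z, k) = ((z + (k - 2*3))/(k + z))/6 = ((z + (k - 6))/(k + z))/6 = ((z + (-6 + k))/(k + z))/6 = ((-6 + k + z)/(k + z))/6 = (-6 + k + z)/(6*(k + z)))
t(u, C) = -5 + 3*C + 16*u (t(u, C) = (16*u + 3*C) - 5 = (3*C + 16*u) - 5 = -5 + 3*C + 16*u)
R(14, 13)*t(-4, 9) = ((-6 + 13 + 14)/(6*(13 + 14)))*(-5 + 3*9 + 16*(-4)) = ((1/6)*21/27)*(-5 + 27 - 64) = ((1/6)*(1/27)*21)*(-42) = (7/54)*(-42) = -49/9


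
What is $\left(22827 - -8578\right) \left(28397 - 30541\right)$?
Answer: $-67332320$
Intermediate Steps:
$\left(22827 - -8578\right) \left(28397 - 30541\right) = \left(22827 + 8578\right) \left(-2144\right) = 31405 \left(-2144\right) = -67332320$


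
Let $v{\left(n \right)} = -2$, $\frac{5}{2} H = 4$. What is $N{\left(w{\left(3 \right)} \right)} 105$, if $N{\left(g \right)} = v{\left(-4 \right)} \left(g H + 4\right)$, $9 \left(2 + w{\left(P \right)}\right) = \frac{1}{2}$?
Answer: $- \frac{560}{3} \approx -186.67$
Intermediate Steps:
$H = \frac{8}{5}$ ($H = \frac{2}{5} \cdot 4 = \frac{8}{5} \approx 1.6$)
$w{\left(P \right)} = - \frac{35}{18}$ ($w{\left(P \right)} = -2 + \frac{1}{9 \cdot 2} = -2 + \frac{1}{9} \cdot \frac{1}{2} = -2 + \frac{1}{18} = - \frac{35}{18}$)
$N{\left(g \right)} = -8 - \frac{16 g}{5}$ ($N{\left(g \right)} = - 2 \left(g \frac{8}{5} + 4\right) = - 2 \left(\frac{8 g}{5} + 4\right) = - 2 \left(4 + \frac{8 g}{5}\right) = -8 - \frac{16 g}{5}$)
$N{\left(w{\left(3 \right)} \right)} 105 = \left(-8 - - \frac{56}{9}\right) 105 = \left(-8 + \frac{56}{9}\right) 105 = \left(- \frac{16}{9}\right) 105 = - \frac{560}{3}$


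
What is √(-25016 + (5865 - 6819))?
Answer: 7*I*√530 ≈ 161.15*I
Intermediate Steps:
√(-25016 + (5865 - 6819)) = √(-25016 - 954) = √(-25970) = 7*I*√530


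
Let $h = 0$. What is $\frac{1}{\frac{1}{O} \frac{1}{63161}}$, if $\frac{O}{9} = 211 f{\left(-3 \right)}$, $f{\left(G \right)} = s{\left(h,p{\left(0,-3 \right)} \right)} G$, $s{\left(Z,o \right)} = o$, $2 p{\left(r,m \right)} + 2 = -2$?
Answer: $719656434$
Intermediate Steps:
$p{\left(r,m \right)} = -2$ ($p{\left(r,m \right)} = -1 + \frac{1}{2} \left(-2\right) = -1 - 1 = -2$)
$f{\left(G \right)} = - 2 G$
$O = 11394$ ($O = 9 \cdot 211 \left(\left(-2\right) \left(-3\right)\right) = 9 \cdot 211 \cdot 6 = 9 \cdot 1266 = 11394$)
$\frac{1}{\frac{1}{O} \frac{1}{63161}} = \frac{1}{\frac{1}{11394} \cdot \frac{1}{63161}} = \frac{1}{\frac{1}{719656434}} = 719656434$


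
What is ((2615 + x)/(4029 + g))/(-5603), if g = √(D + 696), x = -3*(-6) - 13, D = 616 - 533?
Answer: -5277990/45474121693 + 1310*√779/45474121693 ≈ -0.00011526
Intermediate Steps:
D = 83
x = 5 (x = 18 - 13 = 5)
g = √779 (g = √(83 + 696) = √779 ≈ 27.911)
((2615 + x)/(4029 + g))/(-5603) = ((2615 + 5)/(4029 + √779))/(-5603) = (2620/(4029 + √779))*(-1/5603) = -2620/(5603*(4029 + √779))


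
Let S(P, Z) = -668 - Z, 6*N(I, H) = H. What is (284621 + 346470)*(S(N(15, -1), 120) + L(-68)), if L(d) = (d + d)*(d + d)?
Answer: 11175359428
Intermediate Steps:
N(I, H) = H/6
L(d) = 4*d² (L(d) = (2*d)*(2*d) = 4*d²)
(284621 + 346470)*(S(N(15, -1), 120) + L(-68)) = (284621 + 346470)*((-668 - 1*120) + 4*(-68)²) = 631091*((-668 - 120) + 4*4624) = 631091*(-788 + 18496) = 631091*17708 = 11175359428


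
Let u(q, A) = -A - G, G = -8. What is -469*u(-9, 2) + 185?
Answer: -2629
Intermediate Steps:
u(q, A) = 8 - A (u(q, A) = -A - 1*(-8) = -A + 8 = 8 - A)
-469*u(-9, 2) + 185 = -469*(8 - 1*2) + 185 = -469*(8 - 2) + 185 = -469*6 + 185 = -2814 + 185 = -2629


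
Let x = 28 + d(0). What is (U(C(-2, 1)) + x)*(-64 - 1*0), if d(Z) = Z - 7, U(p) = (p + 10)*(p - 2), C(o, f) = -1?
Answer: 384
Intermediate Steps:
U(p) = (-2 + p)*(10 + p) (U(p) = (10 + p)*(-2 + p) = (-2 + p)*(10 + p))
d(Z) = -7 + Z
x = 21 (x = 28 + (-7 + 0) = 28 - 7 = 21)
(U(C(-2, 1)) + x)*(-64 - 1*0) = ((-20 + (-1)² + 8*(-1)) + 21)*(-64 - 1*0) = ((-20 + 1 - 8) + 21)*(-64 + 0) = (-27 + 21)*(-64) = -6*(-64) = 384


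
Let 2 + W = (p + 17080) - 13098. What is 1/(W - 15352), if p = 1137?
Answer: -1/10235 ≈ -9.7704e-5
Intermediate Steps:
W = 5117 (W = -2 + ((1137 + 17080) - 13098) = -2 + (18217 - 13098) = -2 + 5119 = 5117)
1/(W - 15352) = 1/(5117 - 15352) = 1/(-10235) = -1/10235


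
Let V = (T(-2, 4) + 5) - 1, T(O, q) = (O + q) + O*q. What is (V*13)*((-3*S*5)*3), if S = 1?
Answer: 1170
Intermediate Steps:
T(O, q) = O + q + O*q
V = -2 (V = ((-2 + 4 - 2*4) + 5) - 1 = ((-2 + 4 - 8) + 5) - 1 = (-6 + 5) - 1 = -1 - 1 = -2)
(V*13)*((-3*S*5)*3) = (-2*13)*((-3*1*5)*3) = -26*(-3*5)*3 = -(-390)*3 = -26*(-45) = 1170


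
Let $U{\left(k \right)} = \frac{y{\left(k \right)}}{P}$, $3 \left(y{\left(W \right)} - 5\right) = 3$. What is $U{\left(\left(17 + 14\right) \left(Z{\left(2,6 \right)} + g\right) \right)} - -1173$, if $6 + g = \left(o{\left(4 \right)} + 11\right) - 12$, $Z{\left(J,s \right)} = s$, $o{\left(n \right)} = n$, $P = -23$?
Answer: $\frac{26973}{23} \approx 1172.7$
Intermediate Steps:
$y{\left(W \right)} = 6$ ($y{\left(W \right)} = 5 + \frac{1}{3} \cdot 3 = 5 + 1 = 6$)
$g = -3$ ($g = -6 + \left(\left(4 + 11\right) - 12\right) = -6 + \left(15 - 12\right) = -6 + 3 = -3$)
$U{\left(k \right)} = - \frac{6}{23}$ ($U{\left(k \right)} = \frac{6}{-23} = 6 \left(- \frac{1}{23}\right) = - \frac{6}{23}$)
$U{\left(\left(17 + 14\right) \left(Z{\left(2,6 \right)} + g\right) \right)} - -1173 = - \frac{6}{23} - -1173 = - \frac{6}{23} + 1173 = \frac{26973}{23}$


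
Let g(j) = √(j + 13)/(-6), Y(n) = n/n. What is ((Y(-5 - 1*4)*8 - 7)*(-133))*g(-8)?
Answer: 133*√5/6 ≈ 49.566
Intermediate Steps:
Y(n) = 1
g(j) = -√(13 + j)/6 (g(j) = √(13 + j)*(-⅙) = -√(13 + j)/6)
((Y(-5 - 1*4)*8 - 7)*(-133))*g(-8) = ((1*8 - 7)*(-133))*(-√(13 - 8)/6) = ((8 - 7)*(-133))*(-√5/6) = (1*(-133))*(-√5/6) = -(-133)*√5/6 = 133*√5/6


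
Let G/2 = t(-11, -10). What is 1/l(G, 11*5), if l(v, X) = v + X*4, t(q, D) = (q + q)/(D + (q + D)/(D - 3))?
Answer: 109/24552 ≈ 0.0044396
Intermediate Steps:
t(q, D) = 2*q/(D + (D + q)/(-3 + D)) (t(q, D) = (2*q)/(D + (D + q)/(-3 + D)) = 2*q/(D + (D + q)/(-3 + D)))
G = 572/109 (G = 2*(2*(-11)*(-3 - 10)/(-11 + (-10)**2 - 2*(-10))) = 2*(2*(-11)*(-13)/(-11 + 100 + 20)) = 2*(2*(-11)*(-13)/109) = 2*(2*(-11)*(1/109)*(-13)) = 2*(286/109) = 572/109 ≈ 5.2477)
l(v, X) = v + 4*X
1/l(G, 11*5) = 1/(572/109 + 4*(11*5)) = 1/(572/109 + 4*55) = 1/(572/109 + 220) = 1/(24552/109) = 109/24552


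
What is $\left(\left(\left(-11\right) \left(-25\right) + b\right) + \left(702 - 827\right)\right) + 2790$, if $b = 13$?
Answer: $2953$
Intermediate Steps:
$\left(\left(\left(-11\right) \left(-25\right) + b\right) + \left(702 - 827\right)\right) + 2790 = \left(\left(\left(-11\right) \left(-25\right) + 13\right) + \left(702 - 827\right)\right) + 2790 = \left(\left(275 + 13\right) + \left(702 - 827\right)\right) + 2790 = \left(288 - 125\right) + 2790 = 163 + 2790 = 2953$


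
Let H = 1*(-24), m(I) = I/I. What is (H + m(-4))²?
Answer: 529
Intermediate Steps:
m(I) = 1
H = -24
(H + m(-4))² = (-24 + 1)² = (-23)² = 529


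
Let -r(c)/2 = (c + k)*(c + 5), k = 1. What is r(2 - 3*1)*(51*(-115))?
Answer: 0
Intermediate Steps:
r(c) = -2*(1 + c)*(5 + c) (r(c) = -2*(c + 1)*(c + 5) = -2*(1 + c)*(5 + c))
r(2 - 3*1)*(51*(-115)) = (-10 - 12*(2 - 3*1) - 2*(2 - 3*1)²)*(51*(-115)) = (-10 - 12*(2 - 3) - 2*(2 - 3)²)*(-5865) = (-10 - 12*(-1) - 2*(-1)²)*(-5865) = (-10 + 12 - 2*1)*(-5865) = (-10 + 12 - 2)*(-5865) = 0*(-5865) = 0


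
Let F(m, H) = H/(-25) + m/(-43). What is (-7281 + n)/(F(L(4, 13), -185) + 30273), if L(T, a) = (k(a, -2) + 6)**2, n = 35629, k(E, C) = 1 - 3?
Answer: 3047410/3255103 ≈ 0.93619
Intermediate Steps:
k(E, C) = -2
L(T, a) = 16 (L(T, a) = (-2 + 6)**2 = 4**2 = 16)
F(m, H) = -H/25 - m/43 (F(m, H) = H*(-1/25) + m*(-1/43) = -H/25 - m/43)
(-7281 + n)/(F(L(4, 13), -185) + 30273) = (-7281 + 35629)/((-1/25*(-185) - 1/43*16) + 30273) = 28348/((37/5 - 16/43) + 30273) = 28348/(1511/215 + 30273) = 28348/(6510206/215) = 28348*(215/6510206) = 3047410/3255103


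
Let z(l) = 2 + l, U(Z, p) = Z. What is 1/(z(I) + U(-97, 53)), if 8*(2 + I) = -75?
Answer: -8/851 ≈ -0.0094007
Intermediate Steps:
I = -91/8 (I = -2 + (⅛)*(-75) = -2 - 75/8 = -91/8 ≈ -11.375)
1/(z(I) + U(-97, 53)) = 1/((2 - 91/8) - 97) = 1/(-75/8 - 97) = 1/(-851/8) = -8/851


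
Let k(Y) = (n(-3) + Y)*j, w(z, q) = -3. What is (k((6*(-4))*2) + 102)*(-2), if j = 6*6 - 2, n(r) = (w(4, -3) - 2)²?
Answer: 1360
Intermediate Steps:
n(r) = 25 (n(r) = (-3 - 2)² = (-5)² = 25)
j = 34 (j = 36 - 2 = 34)
k(Y) = 850 + 34*Y (k(Y) = (25 + Y)*34 = 850 + 34*Y)
(k((6*(-4))*2) + 102)*(-2) = ((850 + 34*((6*(-4))*2)) + 102)*(-2) = ((850 + 34*(-24*2)) + 102)*(-2) = ((850 + 34*(-48)) + 102)*(-2) = ((850 - 1632) + 102)*(-2) = (-782 + 102)*(-2) = -680*(-2) = 1360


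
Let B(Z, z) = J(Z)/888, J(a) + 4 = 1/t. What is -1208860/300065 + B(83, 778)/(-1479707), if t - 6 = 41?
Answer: -14931125808253313/3706225922787576 ≈ -4.0287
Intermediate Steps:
t = 47 (t = 6 + 41 = 47)
J(a) = -187/47 (J(a) = -4 + 1/47 = -187/47)
B(Z, z) = -187/41736 (B(Z, z) = -187/47/888 = -187/47*1/888 = -187/41736)
-1208860/300065 + B(83, 778)/(-1479707) = -1208860/300065 - 187/41736/(-1479707) = -1208860*1/300065 - 187/41736*(-1/1479707) = -241772/60013 + 187/61757051352 = -14931125808253313/3706225922787576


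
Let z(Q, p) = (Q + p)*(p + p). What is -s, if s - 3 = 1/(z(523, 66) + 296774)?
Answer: -1123567/374522 ≈ -3.0000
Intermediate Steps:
z(Q, p) = 2*p*(Q + p) (z(Q, p) = (Q + p)*(2*p) = 2*p*(Q + p))
s = 1123567/374522 (s = 3 + 1/(2*66*(523 + 66) + 296774) = 3 + 1/(2*66*589 + 296774) = 3 + 1/(77748 + 296774) = 3 + 1/374522 = 1123567/374522 ≈ 3.0000)
-s = -1*1123567/374522 = -1123567/374522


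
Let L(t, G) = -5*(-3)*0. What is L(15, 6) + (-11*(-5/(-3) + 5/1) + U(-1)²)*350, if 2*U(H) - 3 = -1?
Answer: -75950/3 ≈ -25317.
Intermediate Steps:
U(H) = 1 (U(H) = 3/2 + (½)*(-1) = 3/2 - ½ = 1)
L(t, G) = 0 (L(t, G) = 15*0 = 0)
L(15, 6) + (-11*(-5/(-3) + 5/1) + U(-1)²)*350 = 0 + (-11*(-5/(-3) + 5/1) + 1²)*350 = 0 + (-11*(-5*(-⅓) + 5*1) + 1)*350 = 0 + (-11*(5/3 + 5) + 1)*350 = 0 + (-11*20/3 + 1)*350 = 0 + (-220/3 + 1)*350 = 0 - 217/3*350 = 0 - 75950/3 = -75950/3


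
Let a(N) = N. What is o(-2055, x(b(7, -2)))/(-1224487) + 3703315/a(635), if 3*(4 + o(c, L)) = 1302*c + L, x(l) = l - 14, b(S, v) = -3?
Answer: 2721136450796/466529547 ≈ 5832.7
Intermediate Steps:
x(l) = -14 + l
o(c, L) = -4 + 434*c + L/3 (o(c, L) = -4 + (1302*c + L)/3 = -4 + (L + 1302*c)/3 = -4 + (434*c + L/3) = -4 + 434*c + L/3)
o(-2055, x(b(7, -2)))/(-1224487) + 3703315/a(635) = (-4 + 434*(-2055) + (-14 - 3)/3)/(-1224487) + 3703315/635 = (-4 - 891870 + (⅓)*(-17))*(-1/1224487) + 3703315*(1/635) = (-4 - 891870 - 17/3)*(-1/1224487) + 740663/127 = -2675639/3*(-1/1224487) + 740663/127 = 2675639/3673461 + 740663/127 = 2721136450796/466529547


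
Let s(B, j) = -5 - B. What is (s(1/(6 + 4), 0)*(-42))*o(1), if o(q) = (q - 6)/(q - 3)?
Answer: 1071/2 ≈ 535.50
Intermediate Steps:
o(q) = (-6 + q)/(-3 + q)
(s(1/(6 + 4), 0)*(-42))*o(1) = ((-5 - 1/(6 + 4))*(-42))*((-6 + 1)/(-3 + 1)) = ((-5 - 1/10)*(-42))*(-5/(-2)) = ((-5 - 1*1/10)*(-42))*(-1/2*(-5)) = ((-5 - 1/10)*(-42))*(5/2) = -51/10*(-42)*(5/2) = (1071/5)*(5/2) = 1071/2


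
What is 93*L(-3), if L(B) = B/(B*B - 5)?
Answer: -279/4 ≈ -69.750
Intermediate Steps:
L(B) = B/(-5 + B²) (L(B) = B/(B² - 5) = B/(-5 + B²))
93*L(-3) = 93*(-3/(-5 + (-3)²)) = 93*(-3/(-5 + 9)) = 93*(-3/4) = 93*(-3*¼) = 93*(-¾) = -279/4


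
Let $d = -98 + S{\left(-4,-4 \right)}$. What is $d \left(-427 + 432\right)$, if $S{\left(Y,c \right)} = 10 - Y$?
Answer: $-420$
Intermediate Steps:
$d = -84$ ($d = -98 + \left(10 - -4\right) = -98 + \left(10 + 4\right) = -98 + 14 = -84$)
$d \left(-427 + 432\right) = - 84 \left(-427 + 432\right) = \left(-84\right) 5 = -420$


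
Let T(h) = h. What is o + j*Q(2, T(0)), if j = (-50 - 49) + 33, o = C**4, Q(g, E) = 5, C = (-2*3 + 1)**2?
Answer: 390295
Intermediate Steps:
C = 25 (C = (-6 + 1)**2 = (-5)**2 = 25)
o = 390625 (o = 25**4 = 390625)
j = -66 (j = -99 + 33 = -66)
o + j*Q(2, T(0)) = 390625 - 66*5 = 390625 - 330 = 390295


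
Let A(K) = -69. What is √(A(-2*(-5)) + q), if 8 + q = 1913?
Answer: 6*√51 ≈ 42.849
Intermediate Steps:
q = 1905 (q = -8 + 1913 = 1905)
√(A(-2*(-5)) + q) = √(-69 + 1905) = √1836 = 6*√51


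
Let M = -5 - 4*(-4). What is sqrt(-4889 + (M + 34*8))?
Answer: 7*I*sqrt(94) ≈ 67.868*I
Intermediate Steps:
M = 11 (M = -5 + 16 = 11)
sqrt(-4889 + (M + 34*8)) = sqrt(-4889 + (11 + 34*8)) = sqrt(-4889 + (11 + 272)) = sqrt(-4889 + 283) = sqrt(-4606) = 7*I*sqrt(94)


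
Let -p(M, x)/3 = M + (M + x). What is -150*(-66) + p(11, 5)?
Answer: 9819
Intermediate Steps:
p(M, x) = -6*M - 3*x (p(M, x) = -3*(M + (M + x)) = -3*(x + 2*M) = -6*M - 3*x)
-150*(-66) + p(11, 5) = -150*(-66) + (-6*11 - 3*5) = 9900 + (-66 - 15) = 9900 - 81 = 9819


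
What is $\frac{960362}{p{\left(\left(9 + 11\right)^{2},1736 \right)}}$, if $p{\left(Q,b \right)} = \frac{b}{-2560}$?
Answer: $- \frac{307315840}{217} \approx -1.4162 \cdot 10^{6}$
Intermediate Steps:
$p{\left(Q,b \right)} = - \frac{b}{2560}$ ($p{\left(Q,b \right)} = b \left(- \frac{1}{2560}\right) = - \frac{b}{2560}$)
$\frac{960362}{p{\left(\left(9 + 11\right)^{2},1736 \right)}} = \frac{960362}{\left(- \frac{1}{2560}\right) 1736} = \frac{960362}{- \frac{217}{320}} = 960362 \left(- \frac{320}{217}\right) = - \frac{307315840}{217}$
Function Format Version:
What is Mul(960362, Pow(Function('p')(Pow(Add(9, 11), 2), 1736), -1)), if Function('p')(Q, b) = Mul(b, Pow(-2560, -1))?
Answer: Rational(-307315840, 217) ≈ -1.4162e+6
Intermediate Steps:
Function('p')(Q, b) = Mul(Rational(-1, 2560), b) (Function('p')(Q, b) = Mul(b, Rational(-1, 2560)) = Mul(Rational(-1, 2560), b))
Mul(960362, Pow(Function('p')(Pow(Add(9, 11), 2), 1736), -1)) = Mul(960362, Pow(Mul(Rational(-1, 2560), 1736), -1)) = Mul(960362, Pow(Rational(-217, 320), -1)) = Mul(960362, Rational(-320, 217)) = Rational(-307315840, 217)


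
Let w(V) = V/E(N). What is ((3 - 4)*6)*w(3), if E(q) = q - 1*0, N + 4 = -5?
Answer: 2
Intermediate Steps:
N = -9 (N = -4 - 5 = -9)
E(q) = q (E(q) = q + 0 = q)
w(V) = -V/9 (w(V) = V/(-9) = V*(-1/9) = -V/9)
((3 - 4)*6)*w(3) = ((3 - 4)*6)*(-1/9*3) = -1*6*(-1/3) = -6*(-1/3) = 2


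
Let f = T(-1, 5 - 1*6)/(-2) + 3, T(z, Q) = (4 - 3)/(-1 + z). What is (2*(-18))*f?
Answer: -117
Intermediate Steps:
T(z, Q) = 1/(-1 + z)
f = 13/4 (f = 1/((-2)*(-1 - 1)) + 3 = -½/(-2) + 3 = -½*(-½) + 3 = ¼ + 3 = 13/4 ≈ 3.2500)
(2*(-18))*f = (2*(-18))*(13/4) = -36*13/4 = -117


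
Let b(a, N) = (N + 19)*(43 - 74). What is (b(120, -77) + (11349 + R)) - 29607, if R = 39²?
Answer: -14939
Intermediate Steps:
b(a, N) = -589 - 31*N (b(a, N) = (19 + N)*(-31) = -589 - 31*N)
R = 1521
(b(120, -77) + (11349 + R)) - 29607 = ((-589 - 31*(-77)) + (11349 + 1521)) - 29607 = ((-589 + 2387) + 12870) - 29607 = (1798 + 12870) - 29607 = 14668 - 29607 = -14939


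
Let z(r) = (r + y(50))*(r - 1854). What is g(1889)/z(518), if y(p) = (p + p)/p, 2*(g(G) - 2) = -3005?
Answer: 3001/1389440 ≈ 0.0021599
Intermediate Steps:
g(G) = -3001/2 (g(G) = 2 + (½)*(-3005) = 2 - 3005/2 = -3001/2)
y(p) = 2 (y(p) = (2*p)/p = 2)
z(r) = (-1854 + r)*(2 + r) (z(r) = (r + 2)*(r - 1854) = (2 + r)*(-1854 + r) = (-1854 + r)*(2 + r))
g(1889)/z(518) = -3001/(2*(-3708 + 518² - 1852*518)) = -3001/(2*(-3708 + 268324 - 959336)) = -3001/2/(-694720) = -3001/2*(-1/694720) = 3001/1389440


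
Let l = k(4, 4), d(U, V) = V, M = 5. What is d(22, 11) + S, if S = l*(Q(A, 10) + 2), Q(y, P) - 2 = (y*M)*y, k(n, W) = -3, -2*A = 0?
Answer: -1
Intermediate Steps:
A = 0 (A = -1/2*0 = 0)
l = -3
Q(y, P) = 2 + 5*y**2 (Q(y, P) = 2 + (y*5)*y = 2 + (5*y)*y = 2 + 5*y**2)
S = -12 (S = -3*((2 + 5*0**2) + 2) = -3*((2 + 5*0) + 2) = -3*((2 + 0) + 2) = -3*(2 + 2) = -3*4 = -12)
d(22, 11) + S = 11 - 12 = -1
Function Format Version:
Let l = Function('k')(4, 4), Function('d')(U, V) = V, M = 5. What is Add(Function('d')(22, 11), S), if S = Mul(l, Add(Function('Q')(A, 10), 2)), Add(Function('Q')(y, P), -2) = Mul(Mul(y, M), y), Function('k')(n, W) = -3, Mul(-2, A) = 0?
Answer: -1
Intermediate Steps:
A = 0 (A = Mul(Rational(-1, 2), 0) = 0)
l = -3
Function('Q')(y, P) = Add(2, Mul(5, Pow(y, 2))) (Function('Q')(y, P) = Add(2, Mul(Mul(y, 5), y)) = Add(2, Mul(Mul(5, y), y)) = Add(2, Mul(5, Pow(y, 2))))
S = -12 (S = Mul(-3, Add(Add(2, Mul(5, Pow(0, 2))), 2)) = Mul(-3, Add(Add(2, Mul(5, 0)), 2)) = Mul(-3, Add(Add(2, 0), 2)) = Mul(-3, Add(2, 2)) = Mul(-3, 4) = -12)
Add(Function('d')(22, 11), S) = Add(11, -12) = -1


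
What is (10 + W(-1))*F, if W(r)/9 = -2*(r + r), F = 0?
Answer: 0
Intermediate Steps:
W(r) = -36*r (W(r) = 9*(-2*(r + r)) = 9*(-4*r) = -36*r)
(10 + W(-1))*F = (10 - 36*(-1))*0 = (10 + 36)*0 = 46*0 = 0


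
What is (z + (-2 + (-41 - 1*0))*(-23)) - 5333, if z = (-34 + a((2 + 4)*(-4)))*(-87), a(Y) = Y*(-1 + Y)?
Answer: -53586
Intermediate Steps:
z = -49242 (z = (-34 + ((2 + 4)*(-4))*(-1 + (2 + 4)*(-4)))*(-87) = (-34 + (6*(-4))*(-1 + 6*(-4)))*(-87) = (-34 - 24*(-1 - 24))*(-87) = (-34 - 24*(-25))*(-87) = (-34 + 600)*(-87) = 566*(-87) = -49242)
(z + (-2 + (-41 - 1*0))*(-23)) - 5333 = (-49242 + (-2 + (-41 - 1*0))*(-23)) - 5333 = (-49242 + (-2 + (-41 + 0))*(-23)) - 5333 = (-49242 + (-2 - 41)*(-23)) - 5333 = (-49242 - 43*(-23)) - 5333 = (-49242 + 989) - 5333 = -48253 - 5333 = -53586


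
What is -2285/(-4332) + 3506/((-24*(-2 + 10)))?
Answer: -204851/11552 ≈ -17.733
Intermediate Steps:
-2285/(-4332) + 3506/((-24*(-2 + 10))) = -2285*(-1/4332) + 3506/((-24*8)) = 2285/4332 + 3506/(-192) = 2285/4332 + 3506*(-1/192) = 2285/4332 - 1753/96 = -204851/11552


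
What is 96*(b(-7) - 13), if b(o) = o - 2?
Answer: -2112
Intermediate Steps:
b(o) = -2 + o
96*(b(-7) - 13) = 96*((-2 - 7) - 13) = 96*(-9 - 13) = 96*(-22) = -2112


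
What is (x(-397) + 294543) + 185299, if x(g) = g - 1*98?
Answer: 479347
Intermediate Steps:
x(g) = -98 + g (x(g) = g - 98 = -98 + g)
(x(-397) + 294543) + 185299 = ((-98 - 397) + 294543) + 185299 = (-495 + 294543) + 185299 = 294048 + 185299 = 479347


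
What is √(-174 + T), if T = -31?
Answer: I*√205 ≈ 14.318*I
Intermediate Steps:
√(-174 + T) = √(-174 - 31) = √(-205) = I*√205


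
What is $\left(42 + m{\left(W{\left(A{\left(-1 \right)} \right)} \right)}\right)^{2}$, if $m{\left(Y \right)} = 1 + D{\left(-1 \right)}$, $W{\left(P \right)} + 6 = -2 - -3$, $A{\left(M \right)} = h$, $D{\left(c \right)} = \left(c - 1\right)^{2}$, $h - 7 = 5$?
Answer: $2209$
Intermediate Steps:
$h = 12$ ($h = 7 + 5 = 12$)
$D{\left(c \right)} = \left(-1 + c\right)^{2}$
$A{\left(M \right)} = 12$
$W{\left(P \right)} = -5$ ($W{\left(P \right)} = -6 - -1 = -6 + \left(-2 + 3\right) = -6 + 1 = -5$)
$m{\left(Y \right)} = 5$ ($m{\left(Y \right)} = 1 + \left(-1 - 1\right)^{2} = 1 + \left(-2\right)^{2} = 1 + 4 = 5$)
$\left(42 + m{\left(W{\left(A{\left(-1 \right)} \right)} \right)}\right)^{2} = \left(42 + 5\right)^{2} = 47^{2} = 2209$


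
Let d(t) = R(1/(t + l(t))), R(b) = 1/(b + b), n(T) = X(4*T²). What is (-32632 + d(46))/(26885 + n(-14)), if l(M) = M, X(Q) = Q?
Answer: -10862/9223 ≈ -1.1777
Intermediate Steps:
n(T) = 4*T²
R(b) = 1/(2*b)
d(t) = t (d(t) = 1/(2*(1/(t + t))) = 1/(2*(1/(2*t))) = 1/(2*((1/(2*t)))) = (2*t)/2 = t)
(-32632 + d(46))/(26885 + n(-14)) = (-32632 + 46)/(26885 + 4*(-14)²) = -32586/(26885 + 4*196) = -32586/(26885 + 784) = -32586/27669 = -32586*1/27669 = -10862/9223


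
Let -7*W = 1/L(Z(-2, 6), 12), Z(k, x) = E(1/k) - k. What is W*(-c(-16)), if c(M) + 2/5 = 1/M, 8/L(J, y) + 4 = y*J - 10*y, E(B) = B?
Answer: 1961/2240 ≈ 0.87545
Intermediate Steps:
Z(k, x) = 1/k - k
L(J, y) = 8/(-4 - 10*y + J*y) (L(J, y) = 8/(-4 + (y*J - 10*y)) = 8/(-4 + (J*y - 10*y)) = 8/(-4 + (-10*y + J*y)) = 8/(-4 - 10*y + J*y))
c(M) = -2/5 + 1/M
W = 53/28 (W = -1/(7*(8/(-4 - 10*12 + (1/(-2) - 1*(-2))*12))) = -1/(7*(8/(-4 - 120 + (-1/2 + 2)*12))) = -1/(7*(8/(-4 - 120 + (3/2)*12))) = -1/(7*(8/(-4 - 120 + 18))) = -1/(7*(8/(-106))) = -1/(7*(8*(-1/106))) = -1/(7*(-4/53)) = -1/7*(-53/4) = 53/28 ≈ 1.8929)
W*(-c(-16)) = 53*(-(-2/5 + 1/(-16)))/28 = 53*(-(-2/5 - 1/16))/28 = 53*(-1*(-37/80))/28 = (53/28)*(37/80) = 1961/2240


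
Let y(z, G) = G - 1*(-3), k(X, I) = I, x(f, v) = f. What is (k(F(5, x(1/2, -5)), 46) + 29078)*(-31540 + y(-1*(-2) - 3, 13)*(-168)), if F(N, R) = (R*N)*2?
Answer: -996856272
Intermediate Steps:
F(N, R) = 2*N*R (F(N, R) = (N*R)*2 = 2*N*R)
y(z, G) = 3 + G (y(z, G) = G + 3 = 3 + G)
(k(F(5, x(1/2, -5)), 46) + 29078)*(-31540 + y(-1*(-2) - 3, 13)*(-168)) = (46 + 29078)*(-31540 + (3 + 13)*(-168)) = 29124*(-31540 + 16*(-168)) = 29124*(-31540 - 2688) = 29124*(-34228) = -996856272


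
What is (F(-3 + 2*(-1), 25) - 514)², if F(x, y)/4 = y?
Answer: 171396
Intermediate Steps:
F(x, y) = 4*y
(F(-3 + 2*(-1), 25) - 514)² = (4*25 - 514)² = (100 - 514)² = (-414)² = 171396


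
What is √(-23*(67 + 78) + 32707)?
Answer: 2*√7343 ≈ 171.38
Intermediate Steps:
√(-23*(67 + 78) + 32707) = √(-23*145 + 32707) = √(-3335 + 32707) = √29372 = 2*√7343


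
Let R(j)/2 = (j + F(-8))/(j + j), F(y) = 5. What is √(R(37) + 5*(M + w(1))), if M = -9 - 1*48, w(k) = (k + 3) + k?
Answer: I*√354386/37 ≈ 16.089*I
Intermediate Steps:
w(k) = 3 + 2*k (w(k) = (3 + k) + k = 3 + 2*k)
M = -57 (M = -9 - 48 = -57)
R(j) = (5 + j)/j (R(j) = 2*((j + 5)/(j + j)) = 2*((5 + j)/((2*j))) = 2*((5 + j)*(1/(2*j))) = 2*((5 + j)/(2*j)) = (5 + j)/j)
√(R(37) + 5*(M + w(1))) = √((5 + 37)/37 + 5*(-57 + (3 + 2*1))) = √((1/37)*42 + 5*(-57 + (3 + 2))) = √(42/37 + 5*(-57 + 5)) = √(42/37 + 5*(-52)) = √(42/37 - 260) = √(-9578/37) = I*√354386/37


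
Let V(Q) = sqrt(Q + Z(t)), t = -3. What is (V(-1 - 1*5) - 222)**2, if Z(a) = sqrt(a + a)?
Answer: (222 - sqrt(-6 + I*sqrt(6)))**2 ≈ 49060.0 - 1106.7*I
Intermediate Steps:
Z(a) = sqrt(2)*sqrt(a) (Z(a) = sqrt(2*a) = sqrt(2)*sqrt(a))
V(Q) = sqrt(Q + I*sqrt(6)) (V(Q) = sqrt(Q + sqrt(2)*sqrt(-3)) = sqrt(Q + sqrt(2)*(I*sqrt(3))) = sqrt(Q + I*sqrt(6)))
(V(-1 - 1*5) - 222)**2 = (sqrt((-1 - 1*5) + I*sqrt(6)) - 222)**2 = (sqrt((-1 - 5) + I*sqrt(6)) - 222)**2 = (sqrt(-6 + I*sqrt(6)) - 222)**2 = (-222 + sqrt(-6 + I*sqrt(6)))**2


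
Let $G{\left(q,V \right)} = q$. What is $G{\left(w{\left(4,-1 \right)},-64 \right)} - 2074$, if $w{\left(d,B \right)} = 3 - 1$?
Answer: $-2072$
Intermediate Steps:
$w{\left(d,B \right)} = 2$ ($w{\left(d,B \right)} = 3 - 1 = 2$)
$G{\left(w{\left(4,-1 \right)},-64 \right)} - 2074 = 2 - 2074 = -2072$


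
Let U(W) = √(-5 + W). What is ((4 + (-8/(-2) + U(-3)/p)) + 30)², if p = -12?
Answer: (228 - I*√2)²/36 ≈ 1443.9 - 17.913*I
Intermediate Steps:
((4 + (-8/(-2) + U(-3)/p)) + 30)² = ((4 + (-8/(-2) + √(-5 - 3)/(-12))) + 30)² = ((4 + (-8*(-½) + √(-8)*(-1/12))) + 30)² = ((4 + (4 + (2*I*√2)*(-1/12))) + 30)² = ((4 + (4 - I*√2/6)) + 30)² = ((8 - I*√2/6) + 30)² = (38 - I*√2/6)²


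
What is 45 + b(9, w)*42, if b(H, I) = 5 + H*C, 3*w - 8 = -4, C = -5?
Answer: -1635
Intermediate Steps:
w = 4/3 (w = 8/3 + (⅓)*(-4) = 8/3 - 4/3 = 4/3 ≈ 1.3333)
b(H, I) = 5 - 5*H (b(H, I) = 5 + H*(-5) = 5 - 5*H)
45 + b(9, w)*42 = 45 + (5 - 5*9)*42 = 45 + (5 - 45)*42 = 45 - 40*42 = 45 - 1680 = -1635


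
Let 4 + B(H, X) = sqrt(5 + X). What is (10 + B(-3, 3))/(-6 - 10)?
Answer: -3/8 - sqrt(2)/8 ≈ -0.55178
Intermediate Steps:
B(H, X) = -4 + sqrt(5 + X)
(10 + B(-3, 3))/(-6 - 10) = (10 + (-4 + sqrt(5 + 3)))/(-6 - 10) = (10 + (-4 + sqrt(8)))/(-16) = -(10 + (-4 + 2*sqrt(2)))/16 = -(6 + 2*sqrt(2))/16 = -3/8 - sqrt(2)/8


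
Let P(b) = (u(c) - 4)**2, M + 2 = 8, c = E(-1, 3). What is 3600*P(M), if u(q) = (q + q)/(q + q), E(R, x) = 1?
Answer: 32400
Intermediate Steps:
c = 1
u(q) = 1 (u(q) = (2*q)/((2*q)) = (2*q)*(1/(2*q)) = 1)
M = 6 (M = -2 + 8 = 6)
P(b) = 9 (P(b) = (1 - 4)**2 = (-3)**2 = 9)
3600*P(M) = 3600*9 = 32400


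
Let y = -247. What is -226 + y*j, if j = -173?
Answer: 42505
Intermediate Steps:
-226 + y*j = -226 - 247*(-173) = -226 + 42731 = 42505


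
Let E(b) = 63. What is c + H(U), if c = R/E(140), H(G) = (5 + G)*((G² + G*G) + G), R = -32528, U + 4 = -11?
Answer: -306578/63 ≈ -4866.3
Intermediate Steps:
U = -15 (U = -4 - 11 = -15)
H(G) = (5 + G)*(G + 2*G²) (H(G) = (5 + G)*((G² + G²) + G) = (5 + G)*(2*G² + G) = (5 + G)*(G + 2*G²))
c = -32528/63 ≈ -516.32
c + H(U) = -32528/63 - 15*(5 + 2*(-15)² + 11*(-15)) = -32528/63 - 15*(5 + 2*225 - 165) = -32528/63 - 15*(5 + 450 - 165) = -32528/63 - 15*290 = -32528/63 - 4350 = -306578/63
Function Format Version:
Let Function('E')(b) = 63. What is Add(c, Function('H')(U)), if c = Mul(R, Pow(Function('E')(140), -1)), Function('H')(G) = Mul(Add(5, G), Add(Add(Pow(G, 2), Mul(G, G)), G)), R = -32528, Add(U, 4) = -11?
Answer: Rational(-306578, 63) ≈ -4866.3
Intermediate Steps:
U = -15 (U = Add(-4, -11) = -15)
Function('H')(G) = Mul(Add(5, G), Add(G, Mul(2, Pow(G, 2)))) (Function('H')(G) = Mul(Add(5, G), Add(Add(Pow(G, 2), Pow(G, 2)), G)) = Mul(Add(5, G), Add(Mul(2, Pow(G, 2)), G)) = Mul(Add(5, G), Add(G, Mul(2, Pow(G, 2)))))
c = Rational(-32528, 63) (c = Mul(-32528, Pow(63, -1)) = Mul(-32528, Rational(1, 63)) = Rational(-32528, 63) ≈ -516.32)
Add(c, Function('H')(U)) = Add(Rational(-32528, 63), Mul(-15, Add(5, Mul(2, Pow(-15, 2)), Mul(11, -15)))) = Add(Rational(-32528, 63), Mul(-15, Add(5, Mul(2, 225), -165))) = Add(Rational(-32528, 63), Mul(-15, Add(5, 450, -165))) = Add(Rational(-32528, 63), Mul(-15, 290)) = Add(Rational(-32528, 63), -4350) = Rational(-306578, 63)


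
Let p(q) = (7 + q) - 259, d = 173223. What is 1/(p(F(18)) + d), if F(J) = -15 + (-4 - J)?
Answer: 1/172934 ≈ 5.7826e-6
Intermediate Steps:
F(J) = -19 - J
p(q) = -252 + q
1/(p(F(18)) + d) = 1/((-252 + (-19 - 1*18)) + 173223) = 1/((-252 + (-19 - 18)) + 173223) = 1/((-252 - 37) + 173223) = 1/(-289 + 173223) = 1/172934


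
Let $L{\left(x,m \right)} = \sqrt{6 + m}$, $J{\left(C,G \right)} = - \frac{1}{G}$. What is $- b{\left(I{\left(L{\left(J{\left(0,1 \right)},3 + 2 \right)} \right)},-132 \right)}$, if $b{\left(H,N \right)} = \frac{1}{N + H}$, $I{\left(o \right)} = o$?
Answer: $\frac{12}{1583} + \frac{\sqrt{11}}{17413} \approx 0.007771$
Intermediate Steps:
$b{\left(H,N \right)} = \frac{1}{H + N}$
$- b{\left(I{\left(L{\left(J{\left(0,1 \right)},3 + 2 \right)} \right)},-132 \right)} = - \frac{1}{\sqrt{6 + \left(3 + 2\right)} - 132} = - \frac{1}{\sqrt{6 + 5} - 132} = - \frac{1}{\sqrt{11} - 132} = - \frac{1}{-132 + \sqrt{11}}$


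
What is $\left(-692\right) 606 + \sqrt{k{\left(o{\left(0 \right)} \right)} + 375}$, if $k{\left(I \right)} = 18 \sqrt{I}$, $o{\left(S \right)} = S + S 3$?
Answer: $-419352 + 5 \sqrt{15} \approx -4.1933 \cdot 10^{5}$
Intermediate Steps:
$o{\left(S \right)} = 4 S$ ($o{\left(S \right)} = S + 3 S = 4 S$)
$\left(-692\right) 606 + \sqrt{k{\left(o{\left(0 \right)} \right)} + 375} = \left(-692\right) 606 + \sqrt{18 \sqrt{4 \cdot 0} + 375} = -419352 + \sqrt{18 \sqrt{0} + 375} = -419352 + \sqrt{18 \cdot 0 + 375} = -419352 + \sqrt{0 + 375} = -419352 + \sqrt{375} = -419352 + 5 \sqrt{15}$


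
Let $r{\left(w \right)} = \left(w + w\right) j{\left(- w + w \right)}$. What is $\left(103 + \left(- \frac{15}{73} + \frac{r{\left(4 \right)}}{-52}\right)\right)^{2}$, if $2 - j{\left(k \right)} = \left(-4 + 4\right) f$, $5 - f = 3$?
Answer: $\frac{9459507600}{900601} \approx 10504.0$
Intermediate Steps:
$f = 2$ ($f = 5 - 3 = 2$)
$j{\left(k \right)} = 2$ ($j{\left(k \right)} = 2 - \left(-4 + 4\right) 2 = 2 - 0 \cdot 2 = 2 - 0 = 2 + 0 = 2$)
$r{\left(w \right)} = 4 w$ ($r{\left(w \right)} = \left(w + w\right) 2 = 2 w 2 = 4 w$)
$\left(103 + \left(- \frac{15}{73} + \frac{r{\left(4 \right)}}{-52}\right)\right)^{2} = \left(103 + \left(- \frac{15}{73} + \frac{4 \cdot 4}{-52}\right)\right)^{2} = \left(103 + \left(\left(-15\right) \frac{1}{73} + 16 \left(- \frac{1}{52}\right)\right)\right)^{2} = \left(103 - \frac{487}{949}\right)^{2} = \left(\frac{97260}{949}\right)^{2} = \frac{9459507600}{900601}$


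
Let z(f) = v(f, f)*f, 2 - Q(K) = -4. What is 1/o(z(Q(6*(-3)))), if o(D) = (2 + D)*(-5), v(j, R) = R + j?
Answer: -1/370 ≈ -0.0027027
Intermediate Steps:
Q(K) = 6 (Q(K) = 2 - 1*(-4) = 2 + 4 = 6)
z(f) = 2*f² (z(f) = (f + f)*f = (2*f)*f = 2*f²)
o(D) = -10 - 5*D
1/o(z(Q(6*(-3)))) = 1/(-10 - 10*6²) = 1/(-10 - 10*36) = 1/(-10 - 5*72) = 1/(-10 - 360) = 1/(-370) = -1/370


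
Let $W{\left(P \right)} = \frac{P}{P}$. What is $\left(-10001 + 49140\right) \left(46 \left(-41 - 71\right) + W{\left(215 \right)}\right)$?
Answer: $-201604989$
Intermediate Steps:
$W{\left(P \right)} = 1$
$\left(-10001 + 49140\right) \left(46 \left(-41 - 71\right) + W{\left(215 \right)}\right) = \left(-10001 + 49140\right) \left(46 \left(-41 - 71\right) + 1\right) = 39139 \left(46 \left(-112\right) + 1\right) = 39139 \left(-5152 + 1\right) = 39139 \left(-5151\right) = -201604989$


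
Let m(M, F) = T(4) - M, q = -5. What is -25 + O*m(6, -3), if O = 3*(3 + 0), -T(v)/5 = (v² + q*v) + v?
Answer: -79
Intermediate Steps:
T(v) = -5*v² + 20*v (T(v) = -5*((v² - 5*v) + v) = -5*(v² - 4*v) = -5*v² + 20*v)
m(M, F) = -M (m(M, F) = 5*4*(4 - 1*4) - M = 5*4*(4 - 4) - M = 5*4*0 - M = 0 - M = -M)
O = 9 (O = 3*3 = 9)
-25 + O*m(6, -3) = -25 + 9*(-1*6) = -25 + 9*(-6) = -25 - 54 = -79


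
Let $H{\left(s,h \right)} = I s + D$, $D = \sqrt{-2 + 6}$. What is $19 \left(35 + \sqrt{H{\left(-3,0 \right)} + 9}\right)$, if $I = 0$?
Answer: $665 + 19 \sqrt{11} \approx 728.02$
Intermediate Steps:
$D = 2$ ($D = \sqrt{4} = 2$)
$H{\left(s,h \right)} = 2$ ($H{\left(s,h \right)} = 0 s + 2 = 0 + 2 = 2$)
$19 \left(35 + \sqrt{H{\left(-3,0 \right)} + 9}\right) = 19 \left(35 + \sqrt{2 + 9}\right) = 19 \left(35 + \sqrt{11}\right) = 665 + 19 \sqrt{11}$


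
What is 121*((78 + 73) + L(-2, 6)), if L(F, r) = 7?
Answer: 19118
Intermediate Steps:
121*((78 + 73) + L(-2, 6)) = 121*((78 + 73) + 7) = 121*(151 + 7) = 121*158 = 19118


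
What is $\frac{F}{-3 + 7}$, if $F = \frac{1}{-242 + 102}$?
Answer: $- \frac{1}{560} \approx -0.0017857$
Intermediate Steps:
$F = - \frac{1}{140}$ ($F = \frac{1}{-140} = - \frac{1}{140} \approx -0.0071429$)
$\frac{F}{-3 + 7} = \frac{1}{-3 + 7} \left(- \frac{1}{140}\right) = \frac{1}{4} \left(- \frac{1}{140}\right) = - \frac{1}{560}$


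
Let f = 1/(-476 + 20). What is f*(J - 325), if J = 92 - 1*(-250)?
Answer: -17/456 ≈ -0.037281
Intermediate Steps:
f = -1/456 (f = 1/(-456) = -1/456 ≈ -0.0021930)
J = 342 (J = 92 + 250 = 342)
f*(J - 325) = -(342 - 325)/456 = -1/456*17 = -17/456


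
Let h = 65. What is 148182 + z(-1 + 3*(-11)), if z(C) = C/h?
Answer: 9631796/65 ≈ 1.4818e+5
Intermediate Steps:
z(C) = C/65
148182 + z(-1 + 3*(-11)) = 148182 + (-1 + 3*(-11))/65 = 148182 + (-1 - 33)/65 = 148182 + (1/65)*(-34) = 148182 - 34/65 = 9631796/65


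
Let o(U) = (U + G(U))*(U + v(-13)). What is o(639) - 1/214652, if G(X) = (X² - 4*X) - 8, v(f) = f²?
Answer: 70484841067135/214652 ≈ 3.2837e+8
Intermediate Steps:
G(X) = -8 + X² - 4*X
o(U) = (169 + U)*(-8 + U² - 3*U) (o(U) = (U + (-8 + U² - 4*U))*(U + (-13)²) = (-8 + U² - 3*U)*(U + 169) = (-8 + U² - 3*U)*(169 + U) = (169 + U)*(-8 + U² - 3*U))
o(639) - 1/214652 = (-1352 + 639³ - 515*639 + 166*639²) - 1/214652 = (-1352 + 260917119 - 329085 + 166*408321) - 1*1/214652 = (-1352 + 260917119 - 329085 + 67781286) - 1/214652 = 328367968 - 1/214652 = 70484841067135/214652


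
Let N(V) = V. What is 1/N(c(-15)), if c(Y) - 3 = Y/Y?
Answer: ¼ ≈ 0.25000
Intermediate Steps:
c(Y) = 4 (c(Y) = 3 + Y/Y = 3 + 1 = 4)
1/N(c(-15)) = 1/4 = ¼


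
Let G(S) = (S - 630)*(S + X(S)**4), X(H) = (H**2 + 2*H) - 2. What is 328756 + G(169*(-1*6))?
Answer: -1822939676237271869254575812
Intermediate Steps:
X(H) = -2 + H**2 + 2*H
G(S) = (-630 + S)*(S + (-2 + S**2 + 2*S)**4) (G(S) = (S - 630)*(S + (-2 + S**2 + 2*S)**4) = (-630 + S)*(S + (-2 + S**2 + 2*S)**4))
328756 + G(169*(-1*6)) = 328756 + ((169*(-1*6))**2 - 106470*(-1*6) - 630*(-2 + (169*(-1*6))**2 + 2*(169*(-1*6)))**4 + (169*(-1*6))*(-2 + (169*(-1*6))**2 + 2*(169*(-1*6)))**4) = 328756 + ((169*(-6))**2 - 106470*(-6) - 630*(-2 + (169*(-6))**2 + 2*(169*(-6)))**4 + (169*(-6))*(-2 + (169*(-6))**2 + 2*(169*(-6)))**4) = 328756 + ((-1014)**2 - 630*(-1014) - 630*(-2 + (-1014)**2 + 2*(-1014))**4 - 1014*(-2 + (-1014)**2 + 2*(-1014))**4) = 328756 + (1028196 + 638820 - 630*(-2 + 1028196 - 2028)**4 - 1014*(-2 + 1028196 - 2028)**4) = 328756 + (1028196 + 638820 - 630*1026166**4 - 1014*1026166**4) = 328756 + (1028196 + 638820 - 630*1108844085302476806117136 - 1014*1108844085302476806117136) = 328756 + (1028196 + 638820 - 698571773740560387853795680 - 1124367902496711481402775904) = 328756 - 1822939676237271869254904568 = -1822939676237271869254575812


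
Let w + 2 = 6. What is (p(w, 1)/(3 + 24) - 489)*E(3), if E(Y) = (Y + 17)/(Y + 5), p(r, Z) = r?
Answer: -65995/54 ≈ -1222.1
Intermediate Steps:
w = 4 (w = -2 + 6 = 4)
E(Y) = (17 + Y)/(5 + Y)
(p(w, 1)/(3 + 24) - 489)*E(3) = (4/(3 + 24) - 489)*((17 + 3)/(5 + 3)) = (4/27 - 489)*(20/8) = ((1/27)*4 - 489)*((⅛)*20) = (4/27 - 489)*(5/2) = -13199/27*5/2 = -65995/54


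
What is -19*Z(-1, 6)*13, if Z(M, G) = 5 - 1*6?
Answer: 247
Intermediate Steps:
Z(M, G) = -1 (Z(M, G) = 5 - 6 = -1)
-19*Z(-1, 6)*13 = -19*(-1)*13 = 19*13 = 247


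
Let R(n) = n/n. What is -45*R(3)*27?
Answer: -1215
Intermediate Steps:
R(n) = 1
-45*R(3)*27 = -45*1*27 = -45*27 = -1215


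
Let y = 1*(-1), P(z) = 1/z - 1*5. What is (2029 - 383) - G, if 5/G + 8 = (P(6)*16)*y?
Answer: 342353/208 ≈ 1645.9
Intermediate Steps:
P(z) = -5 + 1/z (P(z) = 1/z - 5 = -5 + 1/z)
y = -1
G = 15/208 (G = 5/(-8 + ((-5 + 1/6)*16)*(-1)) = 5/(-8 + ((-5 + ⅙)*16)*(-1)) = 5/(-8 - 29/6*16*(-1)) = 5/(-8 - 232/3*(-1)) = 5/(-8 + 232/3) = 5/(208/3) = 5*(3/208) = 15/208 ≈ 0.072115)
(2029 - 383) - G = (2029 - 383) - 1*15/208 = 1646 - 15/208 = 342353/208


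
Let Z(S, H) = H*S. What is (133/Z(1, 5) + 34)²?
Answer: 91809/25 ≈ 3672.4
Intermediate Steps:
(133/Z(1, 5) + 34)² = (133/((5*1)) + 34)² = (133/5 + 34)² = (303/5)² = 91809/25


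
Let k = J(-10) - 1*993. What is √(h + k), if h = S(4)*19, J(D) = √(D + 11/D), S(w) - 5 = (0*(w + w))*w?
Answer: √(-89800 + 10*I*√1110)/10 ≈ 0.055589 + 29.967*I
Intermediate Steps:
S(w) = 5 (S(w) = 5 + (0*(w + w))*w = 5 + (0*(2*w))*w = 5 + 0*w = 5 + 0 = 5)
h = 95 (h = 5*19 = 95)
k = -993 + I*√1110/10 (k = √(-10 + 11/(-10)) - 1*993 = √(-10 + 11*(-⅒)) - 993 = √(-10 - 11/10) - 993 = √(-111/10) - 993 = I*√1110/10 - 993 = -993 + I*√1110/10 ≈ -993.0 + 3.3317*I)
√(h + k) = √(95 + (-993 + I*√1110/10)) = √(-898 + I*√1110/10)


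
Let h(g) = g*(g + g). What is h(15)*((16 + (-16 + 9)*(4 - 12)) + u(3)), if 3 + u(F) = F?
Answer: 32400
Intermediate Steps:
u(F) = -3 + F
h(g) = 2*g**2 (h(g) = g*(2*g) = 2*g**2)
h(15)*((16 + (-16 + 9)*(4 - 12)) + u(3)) = (2*15**2)*((16 + (-16 + 9)*(4 - 12)) + (-3 + 3)) = (2*225)*((16 - 7*(-8)) + 0) = 450*((16 + 56) + 0) = 450*(72 + 0) = 450*72 = 32400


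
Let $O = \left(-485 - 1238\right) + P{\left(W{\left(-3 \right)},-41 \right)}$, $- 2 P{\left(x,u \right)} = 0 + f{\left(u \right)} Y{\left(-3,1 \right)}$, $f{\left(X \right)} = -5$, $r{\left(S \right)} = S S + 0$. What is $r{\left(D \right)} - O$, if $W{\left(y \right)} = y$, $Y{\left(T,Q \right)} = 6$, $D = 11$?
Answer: $1829$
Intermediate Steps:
$r{\left(S \right)} = S^{2}$ ($r{\left(S \right)} = S^{2} + 0 = S^{2}$)
$P{\left(x,u \right)} = 15$ ($P{\left(x,u \right)} = - \frac{0 - 30}{2} = \left(- \frac{1}{2}\right) \left(-30\right) = 15$)
$O = -1708$ ($O = \left(-485 - 1238\right) + 15 = -1723 + 15 = -1708$)
$r{\left(D \right)} - O = 11^{2} - -1708 = 121 + 1708 = 1829$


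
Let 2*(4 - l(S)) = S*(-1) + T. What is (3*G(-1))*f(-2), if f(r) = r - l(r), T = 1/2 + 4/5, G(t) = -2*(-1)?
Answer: -261/10 ≈ -26.100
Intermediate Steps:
G(t) = 2
T = 13/10 (T = 1*(1/2) + 4*(1/5) = 1/2 + 4/5 = 13/10 ≈ 1.3000)
l(S) = 67/20 + S/2 (l(S) = 4 - (S*(-1) + 13/10)/2 = 4 - (-S + 13/10)/2 = 4 - (13/10 - S)/2 = 4 + (-13/20 + S/2) = 67/20 + S/2)
f(r) = -67/20 + r/2 (f(r) = r - (67/20 + r/2) = r + (-67/20 - r/2) = -67/20 + r/2)
(3*G(-1))*f(-2) = (3*2)*(-67/20 + (1/2)*(-2)) = 6*(-67/20 - 1) = 6*(-87/20) = -261/10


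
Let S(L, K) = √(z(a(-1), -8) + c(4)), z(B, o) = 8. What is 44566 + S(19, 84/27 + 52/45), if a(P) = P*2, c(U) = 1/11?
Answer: 44566 + √979/11 ≈ 44569.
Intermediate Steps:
c(U) = 1/11
a(P) = 2*P
S(L, K) = √979/11 (S(L, K) = √(8 + 1/11) = √(89/11) = √979/11)
44566 + S(19, 84/27 + 52/45) = 44566 + √979/11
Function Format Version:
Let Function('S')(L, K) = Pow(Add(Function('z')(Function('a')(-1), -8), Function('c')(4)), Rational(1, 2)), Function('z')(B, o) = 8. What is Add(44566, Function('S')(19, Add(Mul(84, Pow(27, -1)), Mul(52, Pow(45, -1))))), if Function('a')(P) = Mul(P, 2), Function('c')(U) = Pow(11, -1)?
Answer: Add(44566, Mul(Rational(1, 11), Pow(979, Rational(1, 2)))) ≈ 44569.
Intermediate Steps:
Function('c')(U) = Rational(1, 11)
Function('a')(P) = Mul(2, P)
Function('S')(L, K) = Mul(Rational(1, 11), Pow(979, Rational(1, 2))) (Function('S')(L, K) = Pow(Add(8, Rational(1, 11)), Rational(1, 2)) = Pow(Rational(89, 11), Rational(1, 2)) = Mul(Rational(1, 11), Pow(979, Rational(1, 2))))
Add(44566, Function('S')(19, Add(Mul(84, Pow(27, -1)), Mul(52, Pow(45, -1))))) = Add(44566, Mul(Rational(1, 11), Pow(979, Rational(1, 2))))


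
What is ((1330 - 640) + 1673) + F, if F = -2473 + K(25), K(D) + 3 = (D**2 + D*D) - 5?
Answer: 1132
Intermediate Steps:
K(D) = -8 + 2*D**2 (K(D) = -3 + ((D**2 + D*D) - 5) = -3 + ((D**2 + D**2) - 5) = -3 + (2*D**2 - 5) = -3 + (-5 + 2*D**2) = -8 + 2*D**2)
F = -1231 (F = -2473 + (-8 + 2*25**2) = -2473 + (-8 + 2*625) = -2473 + (-8 + 1250) = -2473 + 1242 = -1231)
((1330 - 640) + 1673) + F = ((1330 - 640) + 1673) - 1231 = (690 + 1673) - 1231 = 2363 - 1231 = 1132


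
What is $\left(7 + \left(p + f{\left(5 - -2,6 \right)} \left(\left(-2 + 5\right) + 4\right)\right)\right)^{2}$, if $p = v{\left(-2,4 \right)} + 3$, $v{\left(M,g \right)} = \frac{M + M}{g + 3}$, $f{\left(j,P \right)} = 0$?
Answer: $\frac{4356}{49} \approx 88.898$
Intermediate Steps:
$v{\left(M,g \right)} = \frac{2 M}{3 + g}$
$p = \frac{17}{7}$ ($p = 2 \left(-2\right) \frac{1}{3 + 4} + 3 = 2 \left(-2\right) \frac{1}{7} + 3 = - \frac{4}{7} + 3 = \frac{17}{7} \approx 2.4286$)
$\left(7 + \left(p + f{\left(5 - -2,6 \right)} \left(\left(-2 + 5\right) + 4\right)\right)\right)^{2} = \left(7 + \left(\frac{17}{7} + 0 \left(\left(-2 + 5\right) + 4\right)\right)\right)^{2} = \left(7 + \left(\frac{17}{7} + 0 \left(3 + 4\right)\right)\right)^{2} = \left(7 + \left(\frac{17}{7} + 0 \cdot 7\right)\right)^{2} = \left(7 + \left(\frac{17}{7} + 0\right)\right)^{2} = \left(7 + \frac{17}{7}\right)^{2} = \left(\frac{66}{7}\right)^{2} = \frac{4356}{49}$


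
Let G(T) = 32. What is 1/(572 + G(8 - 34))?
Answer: 1/604 ≈ 0.0016556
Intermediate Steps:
1/(572 + G(8 - 34)) = 1/(572 + 32) = 1/604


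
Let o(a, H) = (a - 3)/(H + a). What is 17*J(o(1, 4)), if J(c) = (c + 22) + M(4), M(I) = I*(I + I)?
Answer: 4556/5 ≈ 911.20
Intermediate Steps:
M(I) = 2*I**2 (M(I) = I*(2*I) = 2*I**2)
o(a, H) = (-3 + a)/(H + a)
J(c) = 54 + c (J(c) = (c + 22) + 2*4**2 = (22 + c) + 2*16 = (22 + c) + 32 = 54 + c)
17*J(o(1, 4)) = 17*(54 + (-3 + 1)/(4 + 1)) = 17*(54 - 2/5) = 17*(268/5) = 4556/5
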